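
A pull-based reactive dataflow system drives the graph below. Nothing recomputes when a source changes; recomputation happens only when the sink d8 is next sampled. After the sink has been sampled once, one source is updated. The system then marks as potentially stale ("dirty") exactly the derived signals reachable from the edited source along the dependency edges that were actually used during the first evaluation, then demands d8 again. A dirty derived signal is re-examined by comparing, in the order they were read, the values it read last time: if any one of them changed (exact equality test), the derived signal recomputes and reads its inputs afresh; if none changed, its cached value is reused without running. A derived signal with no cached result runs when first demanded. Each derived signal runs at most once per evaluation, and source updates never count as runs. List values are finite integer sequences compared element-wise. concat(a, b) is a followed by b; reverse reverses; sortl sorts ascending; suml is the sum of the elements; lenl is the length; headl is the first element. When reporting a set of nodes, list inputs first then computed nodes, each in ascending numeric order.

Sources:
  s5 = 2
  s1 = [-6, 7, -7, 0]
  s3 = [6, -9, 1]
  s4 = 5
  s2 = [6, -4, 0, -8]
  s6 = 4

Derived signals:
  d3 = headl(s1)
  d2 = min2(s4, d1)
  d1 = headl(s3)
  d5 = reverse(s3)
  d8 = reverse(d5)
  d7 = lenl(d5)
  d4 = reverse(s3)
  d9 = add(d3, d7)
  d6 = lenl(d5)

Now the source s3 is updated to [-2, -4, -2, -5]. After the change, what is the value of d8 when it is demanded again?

New value of d8: [-2, -4, -2, -5].

First evaluation (everything demanded from the output):
  d5 = reverse([6, -9, 1]) = [1, -9, 6]
  d8 = reverse([1, -9, 6]) = [6, -9, 1]

Propagation after the edit:
  d5: runs — s3 [6, -9, 1]->[-2, -4, -2, -5]; result [-5, -2, -4, -2].
  d8: runs — d5 [1, -9, 6]->[-5, -2, -4, -2]; result [-2, -4, -2, -5].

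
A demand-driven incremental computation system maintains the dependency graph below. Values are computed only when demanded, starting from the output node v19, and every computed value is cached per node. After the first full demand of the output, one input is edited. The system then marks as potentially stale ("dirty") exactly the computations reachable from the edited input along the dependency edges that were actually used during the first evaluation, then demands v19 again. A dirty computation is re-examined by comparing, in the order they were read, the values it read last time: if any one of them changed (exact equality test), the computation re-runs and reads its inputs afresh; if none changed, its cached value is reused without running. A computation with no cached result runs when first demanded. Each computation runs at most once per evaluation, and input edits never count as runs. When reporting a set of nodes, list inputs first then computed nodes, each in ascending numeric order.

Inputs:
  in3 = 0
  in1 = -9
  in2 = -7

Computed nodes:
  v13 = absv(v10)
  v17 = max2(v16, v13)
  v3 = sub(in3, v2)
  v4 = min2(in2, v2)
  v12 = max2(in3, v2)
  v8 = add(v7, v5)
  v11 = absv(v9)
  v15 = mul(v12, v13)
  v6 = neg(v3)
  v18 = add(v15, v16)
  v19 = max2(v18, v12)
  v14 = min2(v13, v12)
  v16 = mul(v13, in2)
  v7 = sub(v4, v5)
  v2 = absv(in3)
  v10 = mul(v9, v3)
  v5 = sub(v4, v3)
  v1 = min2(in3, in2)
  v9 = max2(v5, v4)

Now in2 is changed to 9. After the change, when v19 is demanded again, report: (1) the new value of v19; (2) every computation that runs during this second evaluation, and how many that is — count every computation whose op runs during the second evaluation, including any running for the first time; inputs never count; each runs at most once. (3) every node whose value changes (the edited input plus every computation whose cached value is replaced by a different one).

First evaluation (everything demanded from the output):
  v2 = absv(0) = 0
  v3 = sub(0, 0) = 0
  v4 = min2(-7, 0) = -7
  v5 = sub(-7, 0) = -7
  v9 = max2(-7, -7) = -7
  v10 = mul(-7, 0) = 0
  v12 = max2(0, 0) = 0
  v13 = absv(0) = 0
  v15 = mul(0, 0) = 0
  v16 = mul(0, -7) = 0
  v18 = add(0, 0) = 0
  v19 = max2(0, 0) = 0

Propagation after the edit:
  v4: runs — in2 -7->9; result 0.
  v5: runs — v4 -7->0; result 0.
  v9: runs — v5 -7->0; v4 -7->0; result 0.
  v10: runs — v9 -7->0; result 0 (same value as before).
  v13: checked — values it read are unchanged (v10 unchanged); reused cached 0 without running.
  v15: checked — values it read are unchanged (v12 unchanged, v13 unchanged); reused cached 0 without running.
  v16: runs — in2 -7->9; result 0 (same value as before).
  v18: checked — values it read are unchanged (v15 unchanged, v16 unchanged); reused cached 0 without running.
  v19: checked — values it read are unchanged (v18 unchanged, v12 unchanged); reused cached 0 without running.

Key observation: the cutoff stops propagation at v13 — its inputs' values are unchanged, so it reuses its cache.

New value of v19: 0.
Computations that run: v4, v5, v9, v10, v16 — 5 in total.
Values that change: in2, v4, v5, v9.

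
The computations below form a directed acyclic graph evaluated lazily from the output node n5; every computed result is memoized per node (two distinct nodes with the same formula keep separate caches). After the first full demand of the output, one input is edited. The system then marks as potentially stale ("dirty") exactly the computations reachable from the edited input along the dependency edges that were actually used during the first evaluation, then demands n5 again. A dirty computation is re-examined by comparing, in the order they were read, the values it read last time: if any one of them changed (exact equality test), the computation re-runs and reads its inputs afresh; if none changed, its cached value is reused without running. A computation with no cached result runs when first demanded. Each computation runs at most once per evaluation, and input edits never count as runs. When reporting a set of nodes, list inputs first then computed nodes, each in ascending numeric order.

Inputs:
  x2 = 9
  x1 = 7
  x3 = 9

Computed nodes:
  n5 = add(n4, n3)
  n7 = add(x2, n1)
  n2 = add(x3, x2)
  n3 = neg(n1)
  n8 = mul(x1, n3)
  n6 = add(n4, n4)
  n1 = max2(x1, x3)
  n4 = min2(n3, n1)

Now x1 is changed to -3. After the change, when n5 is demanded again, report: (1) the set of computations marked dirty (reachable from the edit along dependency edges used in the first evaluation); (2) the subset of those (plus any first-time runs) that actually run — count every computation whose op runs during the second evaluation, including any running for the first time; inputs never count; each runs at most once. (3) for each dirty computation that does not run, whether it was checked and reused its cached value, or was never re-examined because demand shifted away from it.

First demand of the output computes:
  n1 = max2(7, 9) = 9
  n3 = neg(9) = -9
  n4 = min2(-9, 9) = -9
  n5 = add(-9, -9) = -18

After the edit, cleaning proceeds:
  n1: a read changed (x1 7->-3) — executes, giving 9 — identical to its old value.
  n3: dirty, but its reads are unchanged (n1 unchanged); cached -9 stands.
  n4: dirty, but its reads are unchanged (n3 unchanged, n1 unchanged); cached -9 stands.
  n5: dirty, but its reads are unchanged (n4 unchanged, n3 unchanged); cached -18 stands.

Note the absorption at n1: it re-runs yet its value is the same, leaving the output's value untouched.

The edit dirties: n1, n3, n4, n5.
1 computations run: n1.
Cache hits after checking: n3, n4, n5.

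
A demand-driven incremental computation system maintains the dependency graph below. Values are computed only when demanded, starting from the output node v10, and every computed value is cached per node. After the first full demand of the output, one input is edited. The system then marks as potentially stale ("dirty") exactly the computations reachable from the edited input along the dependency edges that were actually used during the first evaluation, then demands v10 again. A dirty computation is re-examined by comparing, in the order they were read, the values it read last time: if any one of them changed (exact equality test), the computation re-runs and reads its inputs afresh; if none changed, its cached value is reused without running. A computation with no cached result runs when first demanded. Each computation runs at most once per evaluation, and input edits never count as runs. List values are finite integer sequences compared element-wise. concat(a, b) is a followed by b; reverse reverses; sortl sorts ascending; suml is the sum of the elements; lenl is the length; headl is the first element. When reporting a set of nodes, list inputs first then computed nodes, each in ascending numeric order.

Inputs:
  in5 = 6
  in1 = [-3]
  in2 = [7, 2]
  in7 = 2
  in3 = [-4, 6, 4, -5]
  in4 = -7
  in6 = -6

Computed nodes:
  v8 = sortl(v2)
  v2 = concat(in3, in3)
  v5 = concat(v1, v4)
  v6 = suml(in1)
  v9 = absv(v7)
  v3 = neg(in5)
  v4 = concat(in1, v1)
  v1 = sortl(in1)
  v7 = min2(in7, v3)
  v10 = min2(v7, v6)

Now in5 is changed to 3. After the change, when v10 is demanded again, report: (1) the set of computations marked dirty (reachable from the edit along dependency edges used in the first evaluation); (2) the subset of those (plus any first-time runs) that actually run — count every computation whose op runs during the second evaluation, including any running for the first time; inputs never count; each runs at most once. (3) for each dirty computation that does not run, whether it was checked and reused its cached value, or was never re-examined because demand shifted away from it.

Marked dirty: v3, v7, v10.
Computations that run: v3, v7, v10 — 3 in total.
Every dirty computation ran.

First evaluation (everything demanded from the output):
  v3 = neg(6) = -6
  v6 = suml([-3]) = -3
  v7 = min2(2, -6) = -6
  v10 = min2(-6, -3) = -6

Propagation after the edit:
  v3: runs — in5 6->3; result -3.
  v7: runs — v3 -6->-3; result -3.
  v10: runs — v7 -6->-3; result -3.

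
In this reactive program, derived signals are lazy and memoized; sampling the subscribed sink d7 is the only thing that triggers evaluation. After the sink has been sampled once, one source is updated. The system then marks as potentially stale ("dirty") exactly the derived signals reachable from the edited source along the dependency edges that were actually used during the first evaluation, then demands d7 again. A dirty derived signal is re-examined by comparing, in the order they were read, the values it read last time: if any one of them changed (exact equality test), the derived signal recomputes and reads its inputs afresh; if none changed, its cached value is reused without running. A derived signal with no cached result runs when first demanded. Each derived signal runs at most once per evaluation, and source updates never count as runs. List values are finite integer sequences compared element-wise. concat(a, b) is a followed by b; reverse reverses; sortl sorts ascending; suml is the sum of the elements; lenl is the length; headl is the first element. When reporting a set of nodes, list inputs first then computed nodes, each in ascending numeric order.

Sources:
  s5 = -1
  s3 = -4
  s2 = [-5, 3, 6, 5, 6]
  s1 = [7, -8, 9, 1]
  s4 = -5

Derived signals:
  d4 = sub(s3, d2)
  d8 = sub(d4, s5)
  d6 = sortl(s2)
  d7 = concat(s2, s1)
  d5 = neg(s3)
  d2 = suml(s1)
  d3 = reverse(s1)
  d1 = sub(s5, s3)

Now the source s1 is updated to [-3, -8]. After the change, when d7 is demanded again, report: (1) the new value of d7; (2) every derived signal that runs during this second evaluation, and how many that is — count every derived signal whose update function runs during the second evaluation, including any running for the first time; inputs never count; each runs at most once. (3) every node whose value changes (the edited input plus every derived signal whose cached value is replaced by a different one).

Demanding d7 again yields [-5, 3, 6, 5, 6, -3, -8].
1 derived signals run: d7.
The nodes whose values change: s1, d7.

First demand of the output computes:
  d7 = concat([-5, 3, 6, 5, 6], [7, -8, 9, 1]) = [-5, 3, 6, 5, 6, 7, -8, 9, 1]

After the edit, cleaning proceeds:
  d7: a read changed (s1 [7, -8, 9, 1]->[-3, -8]) — executes, giving [-5, 3, 6, 5, 6, -3, -8].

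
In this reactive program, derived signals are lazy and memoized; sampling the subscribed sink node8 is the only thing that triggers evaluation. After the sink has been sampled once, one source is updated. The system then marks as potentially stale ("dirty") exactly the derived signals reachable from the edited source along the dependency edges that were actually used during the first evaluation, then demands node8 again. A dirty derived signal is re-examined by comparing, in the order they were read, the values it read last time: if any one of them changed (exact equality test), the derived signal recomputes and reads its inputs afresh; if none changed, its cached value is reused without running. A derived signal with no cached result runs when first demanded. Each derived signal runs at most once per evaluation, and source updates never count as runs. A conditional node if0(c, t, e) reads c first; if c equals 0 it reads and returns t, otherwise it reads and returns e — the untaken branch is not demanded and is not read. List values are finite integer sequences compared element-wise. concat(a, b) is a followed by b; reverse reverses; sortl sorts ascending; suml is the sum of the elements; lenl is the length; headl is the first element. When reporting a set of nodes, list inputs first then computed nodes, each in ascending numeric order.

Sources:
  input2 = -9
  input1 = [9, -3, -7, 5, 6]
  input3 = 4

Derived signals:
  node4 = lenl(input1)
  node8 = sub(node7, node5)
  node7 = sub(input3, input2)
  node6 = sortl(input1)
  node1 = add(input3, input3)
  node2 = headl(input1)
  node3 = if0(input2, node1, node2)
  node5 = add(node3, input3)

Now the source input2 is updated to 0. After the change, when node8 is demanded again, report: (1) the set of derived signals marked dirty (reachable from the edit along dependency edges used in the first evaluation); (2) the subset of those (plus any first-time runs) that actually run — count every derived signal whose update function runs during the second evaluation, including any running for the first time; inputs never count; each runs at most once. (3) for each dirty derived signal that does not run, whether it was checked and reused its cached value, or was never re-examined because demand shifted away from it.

The edit dirties: node3, node5, node7, node8.
5 derived signals run: node1, node3, node5, node7, node8.
No dirty derived signal escaped a run.
Note the branch switch — node1 had no cache and runs now for the first time.

First demand of the output computes:
  node2 = headl([9, -3, -7, 5, 6]) = 9
  node3 = if0(input2=-9 -> else branch node2) = 9
  node5 = add(9, 4) = 13
  node7 = sub(4, -9) = 13
  node8 = sub(13, 13) = 0

After the edit, cleaning proceeds:
  node1: had never run; runs now, result 8.
  node3: a read changed (input2 -9->0) — executes, giving 8.
  node5: a read changed (node3 9->8) — executes, giving 12.
  node7: a read changed (input2 -9->0) — executes, giving 4.
  node8: a read changed (node7 13->4; node5 13->12) — executes, giving -8.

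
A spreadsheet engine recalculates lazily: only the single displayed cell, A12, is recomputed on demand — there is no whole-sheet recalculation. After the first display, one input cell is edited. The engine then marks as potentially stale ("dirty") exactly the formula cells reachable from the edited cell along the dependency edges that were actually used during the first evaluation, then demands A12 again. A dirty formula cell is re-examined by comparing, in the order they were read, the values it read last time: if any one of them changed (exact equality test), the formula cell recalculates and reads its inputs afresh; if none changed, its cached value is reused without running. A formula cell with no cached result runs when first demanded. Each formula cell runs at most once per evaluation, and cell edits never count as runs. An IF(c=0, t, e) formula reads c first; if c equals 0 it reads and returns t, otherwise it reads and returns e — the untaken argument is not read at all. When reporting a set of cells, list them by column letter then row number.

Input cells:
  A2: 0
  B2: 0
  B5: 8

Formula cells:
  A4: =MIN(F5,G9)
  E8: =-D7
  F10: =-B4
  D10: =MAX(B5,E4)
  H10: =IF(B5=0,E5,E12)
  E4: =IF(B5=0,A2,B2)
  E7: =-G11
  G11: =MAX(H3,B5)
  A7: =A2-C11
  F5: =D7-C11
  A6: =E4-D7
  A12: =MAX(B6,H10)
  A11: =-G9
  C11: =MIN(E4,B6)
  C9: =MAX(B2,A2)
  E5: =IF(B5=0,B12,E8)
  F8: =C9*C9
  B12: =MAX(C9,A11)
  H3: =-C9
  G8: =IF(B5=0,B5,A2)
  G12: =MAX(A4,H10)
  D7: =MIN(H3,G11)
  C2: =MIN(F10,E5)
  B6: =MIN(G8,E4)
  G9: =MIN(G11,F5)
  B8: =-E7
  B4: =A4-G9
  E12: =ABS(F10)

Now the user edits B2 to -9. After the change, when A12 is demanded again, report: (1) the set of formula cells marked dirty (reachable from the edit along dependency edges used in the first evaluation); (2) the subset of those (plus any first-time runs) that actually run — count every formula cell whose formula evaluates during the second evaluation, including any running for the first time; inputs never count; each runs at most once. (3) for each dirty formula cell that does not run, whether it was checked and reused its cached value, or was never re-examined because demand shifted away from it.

Marked dirty: A4, A12, B4, B6, C9, C11, D7, E4, E12, F5, F10, G9, G11, H3, H10.
Formula cells that run: A4, A12, B4, B6, C9, C11, E4, F5, G9 — 9 in total.
Checked but reused from cache: D7, E12, F10, G11, H3, H10.
Key observation: the cutoff stops propagation at H3 — its inputs' values are unchanged, so it reuses its cache.

First evaluation (everything demanded from the output):
  C9 = MAX(0, 0) = 0
  E4 = IF(B5=0: B5=8 -> else branch B2) = 0
  G8 = IF(B5=0: B5=8 -> else branch A2) = 0
  B6 = MIN(0, 0) = 0
  C11 = MIN(0, 0) = 0
  H3 = -(0) = 0
  G11 = MAX(0, 8) = 8
  D7 = MIN(0, 8) = 0
  F5 = 0 - 0 = 0
  G9 = MIN(8, 0) = 0
  A4 = MIN(0, 0) = 0
  B4 = 0 - 0 = 0
  F10 = -(0) = 0
  E12 = ABS(0) = 0
  H10 = IF(B5=0: B5=8 -> else branch E12) = 0
  A12 = MAX(0, 0) = 0

Propagation after the edit:
  C9: runs — B2 0->-9; result 0 (same value as before).
  E4: runs — B2 0->-9; result -9.
  B6: runs — E4 0->-9; result -9.
  C11: runs — E4 0->-9; B6 0->-9; result -9.
  H3: checked — values it read are unchanged (C9 unchanged); reused cached 0 without running.
  G11: checked — values it read are unchanged (H3 unchanged, B5 unchanged); reused cached 8 without running.
  D7: checked — values it read are unchanged (H3 unchanged, G11 unchanged); reused cached 0 without running.
  F5: runs — C11 0->-9; result 9.
  G9: runs — F5 0->9; result 8.
  A4: runs — F5 0->9; G9 0->8; result 8.
  B4: runs — A4 0->8; G9 0->8; result 0 (same value as before).
  F10: checked — values it read are unchanged (B4 unchanged); reused cached 0 without running.
  E12: checked — values it read are unchanged (F10 unchanged); reused cached 0 without running.
  H10: checked — values it read are unchanged (B5 unchanged, E12 unchanged); reused cached 0 without running.
  A12: runs — B6 0->-9; result 0 (same value as before).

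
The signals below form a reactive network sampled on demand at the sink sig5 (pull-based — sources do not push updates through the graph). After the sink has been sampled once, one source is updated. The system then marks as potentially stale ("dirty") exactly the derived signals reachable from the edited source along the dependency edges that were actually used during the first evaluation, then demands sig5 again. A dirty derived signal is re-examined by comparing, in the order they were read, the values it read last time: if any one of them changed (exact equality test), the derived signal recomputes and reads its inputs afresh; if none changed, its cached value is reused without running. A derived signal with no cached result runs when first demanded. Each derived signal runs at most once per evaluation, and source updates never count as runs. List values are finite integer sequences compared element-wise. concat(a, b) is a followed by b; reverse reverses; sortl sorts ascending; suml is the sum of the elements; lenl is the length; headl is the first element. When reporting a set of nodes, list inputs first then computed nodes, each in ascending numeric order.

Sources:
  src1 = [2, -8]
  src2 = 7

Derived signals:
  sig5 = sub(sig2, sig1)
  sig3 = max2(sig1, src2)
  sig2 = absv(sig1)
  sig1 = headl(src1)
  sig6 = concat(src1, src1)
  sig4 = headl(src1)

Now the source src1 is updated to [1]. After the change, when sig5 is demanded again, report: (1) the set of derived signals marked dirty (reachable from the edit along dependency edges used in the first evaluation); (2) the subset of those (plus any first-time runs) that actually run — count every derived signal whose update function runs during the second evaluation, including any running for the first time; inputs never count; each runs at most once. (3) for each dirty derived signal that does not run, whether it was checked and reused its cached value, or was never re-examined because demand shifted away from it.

Dirty set: sig1, sig2, sig5.
Run set: sig1, sig2, sig5 (3 run).
All dirty derived signals ended up running.

Initial pass — values computed on the first demand:
  sig1 = headl([2, -8]) = 2
  sig2 = absv(2) = 2
  sig5 = sub(2, 2) = 0

Second demand — change propagation:
  sig1: re-runs because src1 [2, -8]->[1]; new result 1.
  sig2: re-runs because sig1 2->1; new result 1.
  sig5: re-runs because sig2 2->1; sig1 2->1; new result 0 (unchanged).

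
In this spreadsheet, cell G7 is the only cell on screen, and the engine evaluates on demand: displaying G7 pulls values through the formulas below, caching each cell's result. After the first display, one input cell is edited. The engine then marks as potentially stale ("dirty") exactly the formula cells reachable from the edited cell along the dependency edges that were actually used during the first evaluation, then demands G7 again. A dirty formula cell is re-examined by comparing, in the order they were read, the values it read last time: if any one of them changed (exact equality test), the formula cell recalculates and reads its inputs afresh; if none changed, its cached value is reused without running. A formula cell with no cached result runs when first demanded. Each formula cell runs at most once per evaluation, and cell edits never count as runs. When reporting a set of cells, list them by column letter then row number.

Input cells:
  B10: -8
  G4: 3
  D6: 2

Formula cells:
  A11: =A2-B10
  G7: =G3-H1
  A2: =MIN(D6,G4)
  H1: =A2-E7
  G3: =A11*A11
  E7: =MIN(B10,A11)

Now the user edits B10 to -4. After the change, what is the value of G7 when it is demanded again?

G7 now evaluates to 30.

Initial pass — values computed on the first demand:
  A2 = MIN(2, 3) = 2
  A11 = 2 - -8 = 10
  E7 = MIN(-8, 10) = -8
  G3 = 10 * 10 = 100
  H1 = 2 - -8 = 10
  G7 = 100 - 10 = 90

Second demand — change propagation:
  A11: re-runs because B10 -8->-4; new result 6.
  E7: re-runs because B10 -8->-4; A11 10->6; new result -4.
  G3: re-runs because A11 10->6; A11 10->6; new result 36.
  H1: re-runs because E7 -8->-4; new result 6.
  G7: re-runs because G3 100->36; H1 10->6; new result 30.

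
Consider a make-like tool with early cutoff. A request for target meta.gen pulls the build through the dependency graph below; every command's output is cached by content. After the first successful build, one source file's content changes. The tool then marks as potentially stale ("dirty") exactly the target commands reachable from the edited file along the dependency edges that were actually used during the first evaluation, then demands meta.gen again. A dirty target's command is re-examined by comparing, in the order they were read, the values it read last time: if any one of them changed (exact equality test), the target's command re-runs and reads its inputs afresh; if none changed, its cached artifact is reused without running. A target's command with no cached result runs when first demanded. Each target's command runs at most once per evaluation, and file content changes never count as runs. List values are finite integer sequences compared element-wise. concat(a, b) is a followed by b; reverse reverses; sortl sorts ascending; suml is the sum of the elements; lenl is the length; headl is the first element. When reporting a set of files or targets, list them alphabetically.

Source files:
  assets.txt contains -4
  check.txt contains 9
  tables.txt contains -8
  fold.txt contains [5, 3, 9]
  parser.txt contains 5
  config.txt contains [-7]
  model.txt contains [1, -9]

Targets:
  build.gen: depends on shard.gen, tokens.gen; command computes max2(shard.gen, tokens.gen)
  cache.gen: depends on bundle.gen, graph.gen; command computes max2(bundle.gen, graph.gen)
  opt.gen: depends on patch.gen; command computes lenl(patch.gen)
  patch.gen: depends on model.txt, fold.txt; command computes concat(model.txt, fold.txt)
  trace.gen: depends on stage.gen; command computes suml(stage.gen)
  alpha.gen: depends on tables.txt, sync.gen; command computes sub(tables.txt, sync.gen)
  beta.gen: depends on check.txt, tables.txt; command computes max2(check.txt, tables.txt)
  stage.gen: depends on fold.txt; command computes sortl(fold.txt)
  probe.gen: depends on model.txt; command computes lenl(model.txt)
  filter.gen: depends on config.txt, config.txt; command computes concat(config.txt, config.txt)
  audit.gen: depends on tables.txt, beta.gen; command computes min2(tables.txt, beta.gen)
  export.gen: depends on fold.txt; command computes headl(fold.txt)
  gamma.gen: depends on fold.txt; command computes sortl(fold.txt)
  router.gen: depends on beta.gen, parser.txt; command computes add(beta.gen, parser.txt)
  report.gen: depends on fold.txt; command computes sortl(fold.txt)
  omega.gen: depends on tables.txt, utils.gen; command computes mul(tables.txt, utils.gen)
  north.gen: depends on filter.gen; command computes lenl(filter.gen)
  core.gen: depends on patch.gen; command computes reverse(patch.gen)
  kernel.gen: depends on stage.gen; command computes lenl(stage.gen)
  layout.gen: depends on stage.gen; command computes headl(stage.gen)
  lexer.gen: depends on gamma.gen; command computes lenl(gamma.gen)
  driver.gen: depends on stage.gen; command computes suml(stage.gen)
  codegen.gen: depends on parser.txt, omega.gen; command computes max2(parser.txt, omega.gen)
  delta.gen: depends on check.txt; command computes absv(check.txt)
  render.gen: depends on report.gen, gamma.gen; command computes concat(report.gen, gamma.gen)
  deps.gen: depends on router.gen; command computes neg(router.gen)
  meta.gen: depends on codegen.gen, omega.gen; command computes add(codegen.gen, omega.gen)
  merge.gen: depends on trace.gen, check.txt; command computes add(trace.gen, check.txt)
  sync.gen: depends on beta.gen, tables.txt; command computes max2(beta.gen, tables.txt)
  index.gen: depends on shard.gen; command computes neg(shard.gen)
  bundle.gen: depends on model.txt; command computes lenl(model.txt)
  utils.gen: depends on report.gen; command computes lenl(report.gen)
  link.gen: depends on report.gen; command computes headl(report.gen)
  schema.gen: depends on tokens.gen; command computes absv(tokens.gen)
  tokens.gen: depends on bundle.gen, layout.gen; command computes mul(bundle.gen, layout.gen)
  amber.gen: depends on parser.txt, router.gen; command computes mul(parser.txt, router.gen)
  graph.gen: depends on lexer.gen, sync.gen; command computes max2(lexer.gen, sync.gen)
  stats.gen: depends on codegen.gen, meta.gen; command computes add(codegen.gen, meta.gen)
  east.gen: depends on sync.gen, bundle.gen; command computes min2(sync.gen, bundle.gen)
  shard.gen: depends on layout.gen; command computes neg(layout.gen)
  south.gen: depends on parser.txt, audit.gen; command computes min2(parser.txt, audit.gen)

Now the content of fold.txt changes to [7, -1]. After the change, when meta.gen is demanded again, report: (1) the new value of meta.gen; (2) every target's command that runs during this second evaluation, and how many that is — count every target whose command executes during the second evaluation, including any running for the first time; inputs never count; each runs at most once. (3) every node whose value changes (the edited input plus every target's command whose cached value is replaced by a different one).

Demanding meta.gen again yields -11.
5 target commands run: codegen.gen, meta.gen, omega.gen, report.gen, utils.gen.
The nodes whose values change: fold.txt, meta.gen, omega.gen, report.gen, utils.gen.

First demand of the output computes:
  report.gen = sortl([5, 3, 9]) = [3, 5, 9]
  utils.gen = lenl([3, 5, 9]) = 3
  omega.gen = mul(-8, 3) = -24
  codegen.gen = max2(5, -24) = 5
  meta.gen = add(5, -24) = -19

After the edit, cleaning proceeds:
  report.gen: a read changed (fold.txt [5, 3, 9]->[7, -1]) — executes, giving [-1, 7].
  utils.gen: a read changed (report.gen [3, 5, 9]->[-1, 7]) — executes, giving 2.
  omega.gen: a read changed (utils.gen 3->2) — executes, giving -16.
  codegen.gen: a read changed (omega.gen -24->-16) — executes, giving 5 — identical to its old value.
  meta.gen: a read changed (omega.gen -24->-16) — executes, giving -11.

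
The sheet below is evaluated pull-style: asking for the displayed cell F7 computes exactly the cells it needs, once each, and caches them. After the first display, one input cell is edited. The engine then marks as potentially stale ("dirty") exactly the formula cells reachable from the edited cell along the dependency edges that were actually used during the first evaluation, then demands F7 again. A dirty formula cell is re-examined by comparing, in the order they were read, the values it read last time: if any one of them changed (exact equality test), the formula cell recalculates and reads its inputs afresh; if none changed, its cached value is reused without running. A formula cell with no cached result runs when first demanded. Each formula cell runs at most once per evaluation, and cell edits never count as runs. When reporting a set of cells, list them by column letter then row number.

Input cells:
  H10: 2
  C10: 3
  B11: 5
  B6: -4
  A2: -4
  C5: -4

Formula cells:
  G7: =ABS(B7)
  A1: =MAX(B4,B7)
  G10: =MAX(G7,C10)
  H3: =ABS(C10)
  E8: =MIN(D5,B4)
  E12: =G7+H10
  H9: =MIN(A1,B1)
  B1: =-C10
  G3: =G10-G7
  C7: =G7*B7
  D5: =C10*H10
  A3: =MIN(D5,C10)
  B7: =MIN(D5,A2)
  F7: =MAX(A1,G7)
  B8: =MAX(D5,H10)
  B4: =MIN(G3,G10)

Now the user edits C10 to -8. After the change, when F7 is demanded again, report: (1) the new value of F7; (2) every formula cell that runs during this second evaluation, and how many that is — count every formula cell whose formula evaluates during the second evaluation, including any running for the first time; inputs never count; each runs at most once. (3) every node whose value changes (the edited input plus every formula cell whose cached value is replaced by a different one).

First demand of the output computes:
  D5 = 3 * 2 = 6
  B7 = MIN(6, -4) = -4
  G7 = ABS(-4) = 4
  G10 = MAX(4, 3) = 4
  G3 = 4 - 4 = 0
  B4 = MIN(0, 4) = 0
  A1 = MAX(0, -4) = 0
  F7 = MAX(0, 4) = 4

After the edit, cleaning proceeds:
  D5: a read changed (C10 3->-8) — executes, giving -16.
  B7: a read changed (D5 6->-16) — executes, giving -16.
  G7: a read changed (B7 -4->-16) — executes, giving 16.
  G10: a read changed (G7 4->16; C10 3->-8) — executes, giving 16.
  G3: a read changed (G10 4->16; G7 4->16) — executes, giving 0 — identical to its old value.
  B4: a read changed (G10 4->16) — executes, giving 0 — identical to its old value.
  A1: a read changed (B7 -4->-16) — executes, giving 0 — identical to its old value.
  F7: a read changed (G7 4->16) — executes, giving 16.

Demanding F7 again yields 16.
8 formula cells run: A1, B4, B7, D5, F7, G3, G7, G10.
The nodes whose values change: B7, C10, D5, F7, G7, G10.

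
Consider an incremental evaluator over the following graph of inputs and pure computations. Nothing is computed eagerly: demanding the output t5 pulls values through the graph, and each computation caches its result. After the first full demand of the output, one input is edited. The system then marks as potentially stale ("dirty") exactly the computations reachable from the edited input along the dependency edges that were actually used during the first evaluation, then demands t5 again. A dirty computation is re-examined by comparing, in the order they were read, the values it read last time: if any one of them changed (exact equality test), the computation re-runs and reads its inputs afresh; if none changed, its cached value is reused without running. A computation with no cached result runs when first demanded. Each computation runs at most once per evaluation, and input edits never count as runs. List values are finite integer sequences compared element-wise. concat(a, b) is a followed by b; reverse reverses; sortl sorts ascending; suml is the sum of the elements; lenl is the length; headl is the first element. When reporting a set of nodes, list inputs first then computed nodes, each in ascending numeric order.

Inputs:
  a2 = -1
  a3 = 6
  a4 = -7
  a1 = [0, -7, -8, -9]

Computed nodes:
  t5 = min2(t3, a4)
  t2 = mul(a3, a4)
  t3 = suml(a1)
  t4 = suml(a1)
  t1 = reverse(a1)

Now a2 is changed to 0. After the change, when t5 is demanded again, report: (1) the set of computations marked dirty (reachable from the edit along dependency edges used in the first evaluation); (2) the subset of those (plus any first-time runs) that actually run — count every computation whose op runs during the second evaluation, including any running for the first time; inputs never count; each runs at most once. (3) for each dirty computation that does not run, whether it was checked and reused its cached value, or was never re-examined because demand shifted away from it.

Initial pass — values computed on the first demand:
  t3 = suml([0, -7, -8, -9]) = -24
  t5 = min2(-24, -7) = -24

Second demand — change propagation:
  no demanded computation ever read a2, so the edit dirties nothing and nothing runs.

The important point: nothing the output needs ever reads a2, so the edit is invisible to it.

Dirty set: none.
Run set: none (0 run).
All dirty computations ended up running.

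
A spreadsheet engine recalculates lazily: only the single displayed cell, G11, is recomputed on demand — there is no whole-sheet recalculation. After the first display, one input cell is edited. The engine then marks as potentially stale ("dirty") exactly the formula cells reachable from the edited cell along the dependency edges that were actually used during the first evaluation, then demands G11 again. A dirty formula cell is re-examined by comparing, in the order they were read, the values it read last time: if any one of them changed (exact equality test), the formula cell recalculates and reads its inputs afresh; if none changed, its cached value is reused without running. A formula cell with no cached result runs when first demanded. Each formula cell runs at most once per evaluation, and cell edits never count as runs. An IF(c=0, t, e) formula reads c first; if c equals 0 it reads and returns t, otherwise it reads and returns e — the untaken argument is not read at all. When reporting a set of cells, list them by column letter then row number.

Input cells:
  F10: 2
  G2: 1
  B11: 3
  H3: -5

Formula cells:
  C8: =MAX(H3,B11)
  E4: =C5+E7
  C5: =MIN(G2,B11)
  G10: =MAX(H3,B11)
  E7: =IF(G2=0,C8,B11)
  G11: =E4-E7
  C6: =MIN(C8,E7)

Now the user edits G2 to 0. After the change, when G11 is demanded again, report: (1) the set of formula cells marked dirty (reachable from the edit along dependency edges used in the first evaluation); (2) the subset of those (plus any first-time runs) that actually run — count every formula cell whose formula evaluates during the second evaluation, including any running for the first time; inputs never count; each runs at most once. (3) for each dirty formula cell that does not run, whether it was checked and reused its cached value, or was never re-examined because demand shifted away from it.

First evaluation (everything demanded from the output):
  C5 = MIN(1, 3) = 1
  E7 = IF(G2=0: G2=1 -> else branch B11) = 3
  E4 = 1 + 3 = 4
  G11 = 4 - 3 = 1

Propagation after the edit:
  C5: runs — G2 1->0; result 0.
  C8: demanded for the first time — runs, produces 3.
  E7: runs — G2 1->0; result 3 (same value as before).
  E4: runs — C5 1->0; result 3.
  G11: runs — E4 4->3; result 0.

Key observation: a condition flipped, so demand reaches new nodes — C8 runs for the first time.

Marked dirty: C5, E4, E7, G11.
Formula cells that run: C5, C8, E4, E7, G11 — 5 in total.
Every dirty formula cell ran.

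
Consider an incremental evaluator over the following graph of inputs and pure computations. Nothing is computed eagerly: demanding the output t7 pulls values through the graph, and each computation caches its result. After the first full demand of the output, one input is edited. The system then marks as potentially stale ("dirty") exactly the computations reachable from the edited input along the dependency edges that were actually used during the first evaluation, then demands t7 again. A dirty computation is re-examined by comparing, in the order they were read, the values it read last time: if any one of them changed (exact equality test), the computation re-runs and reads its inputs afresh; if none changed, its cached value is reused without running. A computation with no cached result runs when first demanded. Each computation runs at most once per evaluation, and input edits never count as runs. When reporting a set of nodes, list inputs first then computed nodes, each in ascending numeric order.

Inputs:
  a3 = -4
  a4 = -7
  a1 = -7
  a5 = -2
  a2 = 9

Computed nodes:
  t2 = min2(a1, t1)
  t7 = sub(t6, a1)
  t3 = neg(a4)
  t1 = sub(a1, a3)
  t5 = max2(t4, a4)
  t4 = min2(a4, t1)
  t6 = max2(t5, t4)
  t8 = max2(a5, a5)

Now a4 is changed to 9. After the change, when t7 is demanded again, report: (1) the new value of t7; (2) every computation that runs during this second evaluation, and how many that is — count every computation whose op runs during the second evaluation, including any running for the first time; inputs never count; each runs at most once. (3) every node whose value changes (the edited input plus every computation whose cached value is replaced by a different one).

t7 now evaluates to 16.
Run set: t4, t5, t6, t7 (4 run).
Changed values: a4, t4, t5, t6, t7.

Initial pass — values computed on the first demand:
  t1 = sub(-7, -4) = -3
  t4 = min2(-7, -3) = -7
  t5 = max2(-7, -7) = -7
  t6 = max2(-7, -7) = -7
  t7 = sub(-7, -7) = 0

Second demand — change propagation:
  t4: re-runs because a4 -7->9; new result -3.
  t5: re-runs because t4 -7->-3; a4 -7->9; new result 9.
  t6: re-runs because t5 -7->9; t4 -7->-3; new result 9.
  t7: re-runs because t6 -7->9; new result 16.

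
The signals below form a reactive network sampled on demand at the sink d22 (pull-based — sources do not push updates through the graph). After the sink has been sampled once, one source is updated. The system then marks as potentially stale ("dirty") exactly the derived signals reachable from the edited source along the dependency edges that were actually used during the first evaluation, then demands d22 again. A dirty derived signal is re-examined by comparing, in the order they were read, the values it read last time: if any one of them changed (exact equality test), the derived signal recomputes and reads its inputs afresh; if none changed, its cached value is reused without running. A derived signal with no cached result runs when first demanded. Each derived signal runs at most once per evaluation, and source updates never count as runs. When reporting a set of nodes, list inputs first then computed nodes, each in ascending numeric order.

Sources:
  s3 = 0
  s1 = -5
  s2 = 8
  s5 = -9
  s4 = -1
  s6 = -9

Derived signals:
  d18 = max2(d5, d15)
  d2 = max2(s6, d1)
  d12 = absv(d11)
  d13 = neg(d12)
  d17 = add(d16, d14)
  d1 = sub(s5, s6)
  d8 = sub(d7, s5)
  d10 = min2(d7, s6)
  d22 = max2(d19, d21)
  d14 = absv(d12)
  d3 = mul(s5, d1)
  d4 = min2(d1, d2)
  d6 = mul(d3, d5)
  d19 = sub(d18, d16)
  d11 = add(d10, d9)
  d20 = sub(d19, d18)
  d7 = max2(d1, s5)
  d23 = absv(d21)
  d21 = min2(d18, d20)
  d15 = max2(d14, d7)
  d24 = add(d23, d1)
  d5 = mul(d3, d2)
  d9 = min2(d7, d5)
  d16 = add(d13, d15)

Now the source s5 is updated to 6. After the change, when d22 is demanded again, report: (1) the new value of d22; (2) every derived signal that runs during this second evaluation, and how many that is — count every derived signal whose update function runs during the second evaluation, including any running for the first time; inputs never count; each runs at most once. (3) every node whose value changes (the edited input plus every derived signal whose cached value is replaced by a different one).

d22 now evaluates to 1341.
Run set: d1, d2, d3, d5, d7, d9, d10, d11, d12, d13, d14, d15, d16, d18, d19, d20, d21, d22 (18 run).
Changed values: s5, d1, d2, d3, d5, d7, d9, d11, d12, d13, d14, d15, d16, d18, d19, d20, d21, d22.

Initial pass — values computed on the first demand:
  d1 = sub(-9, -9) = 0
  d2 = max2(-9, 0) = 0
  d3 = mul(-9, 0) = 0
  d5 = mul(0, 0) = 0
  d7 = max2(0, -9) = 0
  d9 = min2(0, 0) = 0
  d10 = min2(0, -9) = -9
  d11 = add(-9, 0) = -9
  d12 = absv(-9) = 9
  d13 = neg(9) = -9
  d14 = absv(9) = 9
  d15 = max2(9, 0) = 9
  d16 = add(-9, 9) = 0
  d18 = max2(0, 9) = 9
  d19 = sub(9, 0) = 9
  d20 = sub(9, 9) = 0
  d21 = min2(9, 0) = 0
  d22 = max2(9, 0) = 9

Second demand — change propagation:
  d1: re-runs because s5 -9->6; new result 15.
  d2: re-runs because d1 0->15; new result 15.
  d3: re-runs because s5 -9->6; d1 0->15; new result 90.
  d5: re-runs because d3 0->90; d2 0->15; new result 1350.
  d7: re-runs because d1 0->15; s5 -9->6; new result 15.
  d9: re-runs because d7 0->15; d5 0->1350; new result 15.
  d10: re-runs because d7 0->15; new result -9 (unchanged).
  d11: re-runs because d9 0->15; new result 6.
  d12: re-runs because d11 -9->6; new result 6.
  d13: re-runs because d12 9->6; new result -6.
  d14: re-runs because d12 9->6; new result 6.
  d15: re-runs because d14 9->6; d7 0->15; new result 15.
  d16: re-runs because d13 -9->-6; d15 9->15; new result 9.
  d18: re-runs because d5 0->1350; d15 9->15; new result 1350.
  d19: re-runs because d18 9->1350; d16 0->9; new result 1341.
  d20: re-runs because d19 9->1341; d18 9->1350; new result -9.
  d21: re-runs because d18 9->1350; d20 0->-9; new result -9.
  d22: re-runs because d19 9->1341; d21 0->-9; new result 1341.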